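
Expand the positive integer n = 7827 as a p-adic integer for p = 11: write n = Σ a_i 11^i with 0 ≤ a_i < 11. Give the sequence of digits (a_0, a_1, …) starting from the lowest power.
(a_0, a_1, …) = (6, 7, 9, 5)

Repeated division by 11 gives the digits low-to-high: 7827 = 6 + 7·11^1 + 9·11^2 + 5·11^3. Digit sequence: (6, 7, 9, 5).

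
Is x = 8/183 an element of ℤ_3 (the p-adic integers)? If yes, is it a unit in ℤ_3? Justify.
x ∉ ℤ_3 (v_3(x) = -1 < 0)

ℤ_3 = {x ∈ ℚ_3 : v_3(x) ≥ 0} and ℤ_3^× = {x ∈ ℤ_3 : v_3(x) = 0}. Here v_3(8/183) = v_3(num) − v_3(den) = -1; compare against these criteria.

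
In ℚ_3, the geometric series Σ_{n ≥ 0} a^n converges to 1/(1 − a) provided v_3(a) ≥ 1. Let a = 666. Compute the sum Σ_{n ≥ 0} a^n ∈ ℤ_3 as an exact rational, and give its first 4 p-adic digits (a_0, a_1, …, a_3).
Σ a^n = 1/(1 − a) = -1/665;  first 4 digits = (1, 0, 2, 0)

v_3(a) = 2 ≥ 1, so the series converges in ℤ_3 to 1/(1 − a) = 1/(1 − 666) = -1/665. Expand this rational in ℤ_3: compute digits iteratively via d_i = x_i mod 3, x_{i+1} = (x_i − d_i)/3. The first 4 digits are (1, 0, 2, 0).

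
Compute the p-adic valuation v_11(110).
v_11(110) = 1

v_11(n) is the largest exponent k such that 11^k divides n. Factor out: 110 = 11^1 · 10. (Sign doesn't affect v_p.) So v_11(110) = 1.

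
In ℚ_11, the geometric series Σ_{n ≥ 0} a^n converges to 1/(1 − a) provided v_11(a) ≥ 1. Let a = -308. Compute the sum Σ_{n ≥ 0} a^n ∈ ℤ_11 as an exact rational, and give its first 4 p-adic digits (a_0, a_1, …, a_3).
Σ a^n = 1/(1 − a) = 1/309;  first 4 digits = (1, 5, 0, 9)

v_11(a) = 1 ≥ 1, so the series converges in ℤ_11 to 1/(1 − a) = 1/(1 − (-308)) = 1/309. Expand this rational in ℤ_11: compute digits iteratively via d_i = x_i mod 11, x_{i+1} = (x_i − d_i)/11. The first 4 digits are (1, 5, 0, 9).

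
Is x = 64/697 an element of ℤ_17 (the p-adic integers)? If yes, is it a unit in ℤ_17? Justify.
x ∉ ℤ_17 (v_17(x) = -1 < 0)

ℤ_17 = {x ∈ ℚ_17 : v_17(x) ≥ 0} and ℤ_17^× = {x ∈ ℤ_17 : v_17(x) = 0}. Here v_17(64/697) = v_17(num) − v_17(den) = -1; compare against these criteria.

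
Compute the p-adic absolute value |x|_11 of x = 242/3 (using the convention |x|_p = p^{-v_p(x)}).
|242/3|_11 = 1/121

Step 1 — compute v_11(x) by factoring powers of 11 out of the numerator and denominator: v_11(242/3) = 2. Step 2 — apply |x|_p = p^{-v_p(x)} = 11^{-2} = 1/121.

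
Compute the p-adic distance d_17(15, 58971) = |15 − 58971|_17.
d_17(15, 58971) = 1/4913

Step 1 — x − y = 15 − 58971 = -58956. Step 2 — v_17(-58956) = 3 (factor: -58956 = −(17^3 · 12); the sign does not affect v_p). Step 3 — |x − y|_17 = 17^{-3} = 1/4913.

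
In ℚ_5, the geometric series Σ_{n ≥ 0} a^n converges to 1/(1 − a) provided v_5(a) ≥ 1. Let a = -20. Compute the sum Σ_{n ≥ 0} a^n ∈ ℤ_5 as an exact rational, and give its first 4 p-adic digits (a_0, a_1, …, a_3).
Σ a^n = 1/(1 − a) = 1/21;  first 4 digits = (1, 1, 0, 4)

v_5(a) = 1 ≥ 1, so the series converges in ℤ_5 to 1/(1 − a) = 1/(1 − (-20)) = 1/21. Expand this rational in ℤ_5: compute digits iteratively via d_i = x_i mod 5, x_{i+1} = (x_i − d_i)/5. The first 4 digits are (1, 1, 0, 4).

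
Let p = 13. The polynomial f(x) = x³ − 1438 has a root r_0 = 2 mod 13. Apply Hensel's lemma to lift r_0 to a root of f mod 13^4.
r_3 = 9895 (mod 28561)

Hensel: r_{i+1} = r_i − f(r_i)/f′(r_i) mod 13^{i+2}, where f′(x) = 3x². Iterate:
  r_0 = 2 (mod 13)
  r_1 = 93 (mod 169)
  r_2 = 1107 (mod 2197)
  r_3 = 9895 (mod 28561)
Final: r = 9895 with f(r) ≡ 0 mod 13^4.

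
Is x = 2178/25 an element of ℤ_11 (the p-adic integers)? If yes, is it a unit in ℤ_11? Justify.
x ∈ ℤ_11 but not a unit; v_11(x) = 2 > 0

ℤ_11 = {x ∈ ℚ_11 : v_11(x) ≥ 0} and ℤ_11^× = {x ∈ ℤ_11 : v_11(x) = 0}. Here v_11(2178/25) = v_11(num) − v_11(den) = 2; compare against these criteria.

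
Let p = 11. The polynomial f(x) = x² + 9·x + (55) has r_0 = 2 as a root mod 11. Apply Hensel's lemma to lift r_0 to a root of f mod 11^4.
r_3 = 266 (mod 14641)

Hensel: r_{i+1} = r_i − f(r_i)·(f′(r_i))^{-1} mod 11^{i+2}, f′(x) = 2x + 9. Iterate:
  r_0 = 2 (mod 11)
  r_1 = 24 (mod 121)
  r_2 = 266 (mod 1331)
  r_3 = 266 (mod 14641)
Final: r = 266 satisfies f(r) ≡ 0 mod 11^4.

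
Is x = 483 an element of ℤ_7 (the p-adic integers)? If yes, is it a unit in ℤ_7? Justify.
x ∈ ℤ_7 but not a unit; v_7(x) = 1 > 0

ℤ_7 = {x ∈ ℚ_7 : v_7(x) ≥ 0} and ℤ_7^× = {x ∈ ℤ_7 : v_7(x) = 0}. Here v_7(483) = v_7(num) − v_7(den) = 1; compare against these criteria.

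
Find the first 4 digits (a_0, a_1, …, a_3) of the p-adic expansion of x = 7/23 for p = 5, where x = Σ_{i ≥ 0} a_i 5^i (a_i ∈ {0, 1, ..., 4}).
(a_0, …, a_3) = (4, 1, 4, 0)

v_5(7/23) = 0 (numerator and denominator both coprime to 5), so x ∈ ℤ_5^×. Compute digits iteratively via a_i = x_i mod 5, x_{i+1} = (x_i − a_i)/5, with x_0 = x:
  x_0 = 7/23;  a_0 = 4;  x_1 = (x_0 − 4)/5 = -17/23
  x_1 = -17/23;  a_1 = 1;  x_2 = (x_1 − 1)/5 = -8/23
  x_2 = -8/23;  a_2 = 4;  x_3 = (x_2 − 4)/5 = -20/23
  x_3 = -20/23;  a_3 = 0;  x_4 = (x_3 − 0)/5 = -4/23
Digits: (4, 1, 4, 0).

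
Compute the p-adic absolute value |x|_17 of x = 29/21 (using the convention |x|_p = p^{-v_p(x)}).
|29/21|_17 = 1

Step 1 — compute v_17(x) by factoring powers of 17 out of the numerator and denominator: v_17(29/21) = 0. Step 2 — apply |x|_p = p^{-v_p(x)} = 17^{0} = 1.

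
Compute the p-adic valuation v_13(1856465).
v_13(1856465) = 5

v_13(n) is the largest exponent k such that 13^k divides n. Factor out: 1856465 = 13^5 · 5. (Sign doesn't affect v_p.) So v_13(1856465) = 5.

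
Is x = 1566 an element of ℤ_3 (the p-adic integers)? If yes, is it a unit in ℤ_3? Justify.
x ∈ ℤ_3 but not a unit; v_3(x) = 3 > 0

ℤ_3 = {x ∈ ℚ_3 : v_3(x) ≥ 0} and ℤ_3^× = {x ∈ ℤ_3 : v_3(x) = 0}. Here v_3(1566) = v_3(num) − v_3(den) = 3; compare against these criteria.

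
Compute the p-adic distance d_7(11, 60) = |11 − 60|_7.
d_7(11, 60) = 1/49

Step 1 — x − y = 11 − 60 = -49. Step 2 — v_7(-49) = 2 (factor: -49 = −(7^2 · 1); the sign does not affect v_p). Step 3 — |x − y|_7 = 7^{-2} = 1/49.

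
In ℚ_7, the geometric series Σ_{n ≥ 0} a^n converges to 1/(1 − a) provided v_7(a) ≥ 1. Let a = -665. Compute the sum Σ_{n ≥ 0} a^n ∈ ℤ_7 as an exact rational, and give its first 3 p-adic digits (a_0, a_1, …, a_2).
Σ a^n = 1/(1 − a) = 1/666;  first 3 digits = (1, 3, 2)

v_7(a) = 1 ≥ 1, so the series converges in ℤ_7 to 1/(1 − a) = 1/(1 − (-665)) = 1/666. Expand this rational in ℤ_7: compute digits iteratively via d_i = x_i mod 7, x_{i+1} = (x_i − d_i)/7. The first 3 digits are (1, 3, 2).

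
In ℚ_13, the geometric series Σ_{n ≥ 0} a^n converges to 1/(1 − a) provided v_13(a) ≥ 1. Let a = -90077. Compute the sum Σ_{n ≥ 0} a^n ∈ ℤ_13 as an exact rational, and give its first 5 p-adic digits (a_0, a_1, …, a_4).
Σ a^n = 1/(1 − a) = 1/90078;  first 5 digits = (1, 0, 0, 11, 9)

v_13(a) = 3 ≥ 1, so the series converges in ℤ_13 to 1/(1 − a) = 1/(1 − (-90077)) = 1/90078. Expand this rational in ℤ_13: compute digits iteratively via d_i = x_i mod 13, x_{i+1} = (x_i − d_i)/13. The first 5 digits are (1, 0, 0, 11, 9).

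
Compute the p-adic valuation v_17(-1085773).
v_17(-1085773) = 4

v_17(n) is the largest exponent k such that 17^k divides n. Factor out: -1085773 = -17^4 · 13. (Sign doesn't affect v_p.) So v_17(-1085773) = 4.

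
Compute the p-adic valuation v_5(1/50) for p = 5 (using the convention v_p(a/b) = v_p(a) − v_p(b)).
v_5(1/50) = -2

Factor powers of 5 from the numerator and denominator of the reduced fraction: 1 = 5^0 · 1 and 50 = 5^2 · 2. Apply v_p(a/b) = v_p(a) − v_p(b): v_5(1/50) = 0 − 2 = -2.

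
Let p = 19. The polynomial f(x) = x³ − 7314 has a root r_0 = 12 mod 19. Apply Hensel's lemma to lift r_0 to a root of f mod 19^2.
r_1 = 50 (mod 361)

Hensel: r_{i+1} = r_i − f(r_i)/f′(r_i) mod 19^{i+2}, where f′(x) = 3x². Iterate:
  r_0 = 12 (mod 19)
  r_1 = 50 (mod 361)
Final: r = 50 with f(r) ≡ 0 mod 19^2.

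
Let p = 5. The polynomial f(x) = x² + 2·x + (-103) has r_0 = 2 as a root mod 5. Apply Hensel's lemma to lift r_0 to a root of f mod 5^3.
r_2 = 97 (mod 125)

Hensel: r_{i+1} = r_i − f(r_i)·(f′(r_i))^{-1} mod 5^{i+2}, f′(x) = 2x + 2. Iterate:
  r_0 = 2 (mod 5)
  r_1 = 22 (mod 25)
  r_2 = 97 (mod 125)
Final: r = 97 satisfies f(r) ≡ 0 mod 5^3.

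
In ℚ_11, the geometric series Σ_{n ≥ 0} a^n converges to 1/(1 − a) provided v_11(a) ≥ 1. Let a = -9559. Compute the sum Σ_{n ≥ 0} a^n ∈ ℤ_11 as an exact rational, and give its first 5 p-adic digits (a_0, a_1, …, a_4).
Σ a^n = 1/(1 − a) = 1/9560;  first 5 digits = (1, 0, 9, 3, 3)

v_11(a) = 2 ≥ 1, so the series converges in ℤ_11 to 1/(1 − a) = 1/(1 − (-9559)) = 1/9560. Expand this rational in ℤ_11: compute digits iteratively via d_i = x_i mod 11, x_{i+1} = (x_i − d_i)/11. The first 5 digits are (1, 0, 9, 3, 3).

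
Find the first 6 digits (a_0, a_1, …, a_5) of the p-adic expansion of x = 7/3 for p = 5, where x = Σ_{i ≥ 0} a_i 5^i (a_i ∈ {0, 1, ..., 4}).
(a_0, …, a_5) = (4, 3, 1, 3, 1, 3)

v_5(7/3) = 0 (numerator and denominator both coprime to 5), so x ∈ ℤ_5^×. Compute digits iteratively via a_i = x_i mod 5, x_{i+1} = (x_i − a_i)/5, with x_0 = x:
  x_0 = 7/3;  a_0 = 4;  x_1 = (x_0 − 4)/5 = -1/3
  x_1 = -1/3;  a_1 = 3;  x_2 = (x_1 − 3)/5 = -2/3
  x_2 = -2/3;  a_2 = 1;  x_3 = (x_2 − 1)/5 = -1/3
  x_3 = -1/3;  a_3 = 3;  x_4 = (x_3 − 3)/5 = -2/3
  x_4 = -2/3;  a_4 = 1;  x_5 = (x_4 − 1)/5 = -1/3
  x_5 = -1/3;  a_5 = 3;  x_6 = (x_5 − 3)/5 = -2/3
Digits: (4, 3, 1, 3, 1, 3).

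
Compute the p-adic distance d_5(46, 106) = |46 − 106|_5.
d_5(46, 106) = 1/5

Step 1 — x − y = 46 − 106 = -60. Step 2 — v_5(-60) = 1 (factor: -60 = −(5^1 · 12); the sign does not affect v_p). Step 3 — |x − y|_5 = 5^{-1} = 1/5.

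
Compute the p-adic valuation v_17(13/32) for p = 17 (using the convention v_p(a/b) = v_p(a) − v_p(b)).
v_17(13/32) = 0

Factor powers of 17 from the numerator and denominator of the reduced fraction: 13 = 17^0 · 13 and 32 = 17^0 · 32. Apply v_p(a/b) = v_p(a) − v_p(b): v_17(13/32) = 0 − 0 = 0.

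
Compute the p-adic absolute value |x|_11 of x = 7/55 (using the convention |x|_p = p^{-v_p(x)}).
|7/55|_11 = 11

Step 1 — compute v_11(x) by factoring powers of 11 out of the numerator and denominator: v_11(7/55) = -1. Step 2 — apply |x|_p = p^{-v_p(x)} = 11^{1} = 11.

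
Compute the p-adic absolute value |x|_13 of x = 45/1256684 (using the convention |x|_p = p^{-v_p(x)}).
|45/1256684|_13 = 28561

Step 1 — compute v_13(x) by factoring powers of 13 out of the numerator and denominator: v_13(45/1256684) = -4. Step 2 — apply |x|_p = p^{-v_p(x)} = 13^{4} = 28561.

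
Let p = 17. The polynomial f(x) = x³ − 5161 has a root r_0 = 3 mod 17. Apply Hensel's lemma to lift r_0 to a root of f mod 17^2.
r_1 = 54 (mod 289)

Hensel: r_{i+1} = r_i − f(r_i)/f′(r_i) mod 17^{i+2}, where f′(x) = 3x². Iterate:
  r_0 = 3 (mod 17)
  r_1 = 54 (mod 289)
Final: r = 54 with f(r) ≡ 0 mod 17^2.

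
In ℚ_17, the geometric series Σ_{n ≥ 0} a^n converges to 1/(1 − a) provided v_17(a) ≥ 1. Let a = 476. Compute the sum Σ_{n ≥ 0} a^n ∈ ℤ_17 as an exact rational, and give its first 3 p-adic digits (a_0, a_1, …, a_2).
Σ a^n = 1/(1 − a) = -1/475;  first 3 digits = (1, 11, 3)

v_17(a) = 1 ≥ 1, so the series converges in ℤ_17 to 1/(1 − a) = 1/(1 − 476) = -1/475. Expand this rational in ℤ_17: compute digits iteratively via d_i = x_i mod 17, x_{i+1} = (x_i − d_i)/17. The first 3 digits are (1, 11, 3).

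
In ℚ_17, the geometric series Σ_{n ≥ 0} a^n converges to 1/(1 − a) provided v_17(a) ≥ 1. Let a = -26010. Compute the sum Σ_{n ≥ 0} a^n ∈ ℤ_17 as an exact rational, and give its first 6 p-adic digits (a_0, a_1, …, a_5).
Σ a^n = 1/(1 − a) = 1/26011;  first 6 digits = (1, 0, 12, 11, 7, 0)

v_17(a) = 2 ≥ 1, so the series converges in ℤ_17 to 1/(1 − a) = 1/(1 − (-26010)) = 1/26011. Expand this rational in ℤ_17: compute digits iteratively via d_i = x_i mod 17, x_{i+1} = (x_i − d_i)/17. The first 6 digits are (1, 0, 12, 11, 7, 0).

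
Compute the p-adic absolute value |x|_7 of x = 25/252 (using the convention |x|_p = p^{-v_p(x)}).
|25/252|_7 = 7

Step 1 — compute v_7(x) by factoring powers of 7 out of the numerator and denominator: v_7(25/252) = -1. Step 2 — apply |x|_p = p^{-v_p(x)} = 7^{1} = 7.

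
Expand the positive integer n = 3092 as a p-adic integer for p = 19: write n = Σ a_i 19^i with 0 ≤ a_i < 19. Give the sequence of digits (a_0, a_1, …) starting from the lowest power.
(a_0, a_1, …) = (14, 10, 8)

Repeated division by 19 gives the digits low-to-high: 3092 = 14 + 10·19^1 + 8·19^2. Digit sequence: (14, 10, 8).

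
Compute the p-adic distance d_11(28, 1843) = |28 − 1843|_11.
d_11(28, 1843) = 1/121

Step 1 — x − y = 28 − 1843 = -1815. Step 2 — v_11(-1815) = 2 (factor: -1815 = −(11^2 · 15); the sign does not affect v_p). Step 3 — |x − y|_11 = 11^{-2} = 1/121.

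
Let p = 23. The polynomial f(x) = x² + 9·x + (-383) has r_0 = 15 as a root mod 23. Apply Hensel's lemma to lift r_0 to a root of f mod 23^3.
r_2 = 843 (mod 12167)

Hensel: r_{i+1} = r_i − f(r_i)·(f′(r_i))^{-1} mod 23^{i+2}, f′(x) = 2x + 9. Iterate:
  r_0 = 15 (mod 23)
  r_1 = 314 (mod 529)
  r_2 = 843 (mod 12167)
Final: r = 843 satisfies f(r) ≡ 0 mod 23^3.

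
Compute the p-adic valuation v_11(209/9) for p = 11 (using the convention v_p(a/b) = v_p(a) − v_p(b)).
v_11(209/9) = 1

Factor powers of 11 from the numerator and denominator of the reduced fraction: 209 = 11^1 · 19 and 9 = 11^0 · 9. Apply v_p(a/b) = v_p(a) − v_p(b): v_11(209/9) = 1 − 0 = 1.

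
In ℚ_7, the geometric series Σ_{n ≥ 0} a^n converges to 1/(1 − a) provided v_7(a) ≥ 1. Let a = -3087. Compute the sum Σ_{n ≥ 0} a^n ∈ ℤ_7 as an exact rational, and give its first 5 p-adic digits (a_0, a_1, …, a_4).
Σ a^n = 1/(1 − a) = 1/3088;  first 5 digits = (1, 0, 0, 5, 5)

v_7(a) = 3 ≥ 1, so the series converges in ℤ_7 to 1/(1 − a) = 1/(1 − (-3087)) = 1/3088. Expand this rational in ℤ_7: compute digits iteratively via d_i = x_i mod 7, x_{i+1} = (x_i − d_i)/7. The first 5 digits are (1, 0, 0, 5, 5).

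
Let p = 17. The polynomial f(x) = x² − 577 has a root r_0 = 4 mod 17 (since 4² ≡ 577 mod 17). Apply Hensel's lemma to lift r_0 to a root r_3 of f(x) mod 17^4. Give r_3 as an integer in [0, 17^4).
r_3 = 16511 (mod 83521)

Hensel's recurrence: r_{i+1} = r_i − f(r_i)·(f′(r_i))^{-1} mod 17^{i+2}, with f′(x) = 2x. Iterate:
  r_0 = 4 (mod 17)
  r_1 = 38 (mod 289)
  r_2 = 1772 (mod 4913)
  r_3 = 16511 (mod 83521)
Final: r_3 = 16511, and one checks f(r_3) ≡ 0 mod 17^4.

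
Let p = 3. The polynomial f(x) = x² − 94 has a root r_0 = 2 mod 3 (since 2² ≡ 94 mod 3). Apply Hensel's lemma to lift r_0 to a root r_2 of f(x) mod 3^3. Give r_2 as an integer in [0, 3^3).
r_2 = 11 (mod 27)

Hensel's recurrence: r_{i+1} = r_i − f(r_i)·(f′(r_i))^{-1} mod 3^{i+2}, with f′(x) = 2x. Iterate:
  r_0 = 2 (mod 3)
  r_1 = 2 (mod 9)
  r_2 = 11 (mod 27)
Final: r_2 = 11, and one checks f(r_2) ≡ 0 mod 3^3.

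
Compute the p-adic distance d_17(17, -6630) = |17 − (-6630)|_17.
d_17(17, -6630) = 1/289

Step 1 — x − y = 17 − (-6630) = 6647. Step 2 — v_17(6647) = 2 (factor: 6647 = (17^2 · 23); the sign does not affect v_p). Step 3 — |x − y|_17 = 17^{-2} = 1/289.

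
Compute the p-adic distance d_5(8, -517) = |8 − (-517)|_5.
d_5(8, -517) = 1/25

Step 1 — x − y = 8 − (-517) = 525. Step 2 — v_5(525) = 2 (factor: 525 = (5^2 · 21); the sign does not affect v_p). Step 3 — |x − y|_5 = 5^{-2} = 1/25.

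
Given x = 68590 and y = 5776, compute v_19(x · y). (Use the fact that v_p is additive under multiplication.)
v_19(396175840) = 5

v_p(x) = 3 (factor: 68590 = 19^3 · 10); v_p(y) = 2 (factor: 5776 = 19^2 · 16). Additivity: v_p(xy) = v_p(x) + v_p(y) = 3 + 2 = 5. (Direct check: xy = 396175840 = 19^5 · (160).)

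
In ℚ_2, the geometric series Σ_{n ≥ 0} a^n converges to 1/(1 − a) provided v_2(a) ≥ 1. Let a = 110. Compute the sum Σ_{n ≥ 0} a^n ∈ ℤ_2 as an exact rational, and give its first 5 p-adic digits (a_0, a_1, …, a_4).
Σ a^n = 1/(1 − a) = -1/109;  first 5 digits = (1, 1, 0, 1, 1)

v_2(a) = 1 ≥ 1, so the series converges in ℤ_2 to 1/(1 − a) = 1/(1 − 110) = -1/109. Expand this rational in ℤ_2: compute digits iteratively via d_i = x_i mod 2, x_{i+1} = (x_i − d_i)/2. The first 5 digits are (1, 1, 0, 1, 1).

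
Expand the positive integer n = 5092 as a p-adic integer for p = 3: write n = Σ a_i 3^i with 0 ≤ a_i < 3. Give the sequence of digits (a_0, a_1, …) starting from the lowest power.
(a_0, a_1, …) = (1, 2, 1, 2, 2, 2, 0, 2)

Repeated division by 3 gives the digits low-to-high: 5092 = 1 + 2·3^1 + 1·3^2 + 2·3^3 + 2·3^4 + 2·3^5 + 2·3^7. Digit sequence: (1, 2, 1, 2, 2, 2, 0, 2).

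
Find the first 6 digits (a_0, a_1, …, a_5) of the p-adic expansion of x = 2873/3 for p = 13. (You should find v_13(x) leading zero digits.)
(a_0, …, a_5) = (0, 0, 10, 4, 4, 4)

v_13(2873/3) = 2, so a_0 = ... = a_1 = 0. Factor out: x = 13^2 · u with u = 17/3 a unit in ℤ_13. Expand u iteratively via a_{v+i} = u_i mod 13, u_{i+1} = (u_i − a_{v+i})/13:
  u_0 = 17/3;  a_2 = 10;  u_1 = (u_0 − 10)/13 = -1/3
  u_1 = -1/3;  a_3 = 4;  u_2 = (u_1 − 4)/13 = -1/3
  u_2 = -1/3;  a_4 = 4;  u_3 = (u_2 − 4)/13 = -1/3
  u_3 = -1/3;  a_5 = 4;  u_4 = (u_3 − 4)/13 = -1/3
Digits: (0, 0, 10, 4, 4, 4).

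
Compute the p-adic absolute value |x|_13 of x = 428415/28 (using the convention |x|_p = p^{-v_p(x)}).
|428415/28|_13 = 1/28561

Step 1 — compute v_13(x) by factoring powers of 13 out of the numerator and denominator: v_13(428415/28) = 4. Step 2 — apply |x|_p = p^{-v_p(x)} = 13^{-4} = 1/28561.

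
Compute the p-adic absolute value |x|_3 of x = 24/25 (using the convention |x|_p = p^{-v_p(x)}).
|24/25|_3 = 1/3

Step 1 — compute v_3(x) by factoring powers of 3 out of the numerator and denominator: v_3(24/25) = 1. Step 2 — apply |x|_p = p^{-v_p(x)} = 3^{-1} = 1/3.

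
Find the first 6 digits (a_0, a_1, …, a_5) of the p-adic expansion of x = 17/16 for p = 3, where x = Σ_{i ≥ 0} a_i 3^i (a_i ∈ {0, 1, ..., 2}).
(a_0, …, a_5) = (2, 1, 2, 2, 0, 1)

v_3(17/16) = 0 (numerator and denominator both coprime to 3), so x ∈ ℤ_3^×. Compute digits iteratively via a_i = x_i mod 3, x_{i+1} = (x_i − a_i)/3, with x_0 = x:
  x_0 = 17/16;  a_0 = 2;  x_1 = (x_0 − 2)/3 = -5/16
  x_1 = -5/16;  a_1 = 1;  x_2 = (x_1 − 1)/3 = -7/16
  x_2 = -7/16;  a_2 = 2;  x_3 = (x_2 − 2)/3 = -13/16
  x_3 = -13/16;  a_3 = 2;  x_4 = (x_3 − 2)/3 = -15/16
  x_4 = -15/16;  a_4 = 0;  x_5 = (x_4 − 0)/3 = -5/16
  x_5 = -5/16;  a_5 = 1;  x_6 = (x_5 − 1)/3 = -7/16
Digits: (2, 1, 2, 2, 0, 1).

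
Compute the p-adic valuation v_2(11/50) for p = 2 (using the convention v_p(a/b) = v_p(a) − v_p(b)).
v_2(11/50) = -1

Factor powers of 2 from the numerator and denominator of the reduced fraction: 11 = 2^0 · 11 and 50 = 2^1 · 25. Apply v_p(a/b) = v_p(a) − v_p(b): v_2(11/50) = 0 − 1 = -1.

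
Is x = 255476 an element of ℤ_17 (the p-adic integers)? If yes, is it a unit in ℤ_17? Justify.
x ∈ ℤ_17 but not a unit; v_17(x) = 3 > 0

ℤ_17 = {x ∈ ℚ_17 : v_17(x) ≥ 0} and ℤ_17^× = {x ∈ ℤ_17 : v_17(x) = 0}. Here v_17(255476) = v_17(num) − v_17(den) = 3; compare against these criteria.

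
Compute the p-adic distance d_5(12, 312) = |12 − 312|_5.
d_5(12, 312) = 1/25

Step 1 — x − y = 12 − 312 = -300. Step 2 — v_5(-300) = 2 (factor: -300 = −(5^2 · 12); the sign does not affect v_p). Step 3 — |x − y|_5 = 5^{-2} = 1/25.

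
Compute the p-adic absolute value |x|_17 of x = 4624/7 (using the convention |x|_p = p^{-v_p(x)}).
|4624/7|_17 = 1/289

Step 1 — compute v_17(x) by factoring powers of 17 out of the numerator and denominator: v_17(4624/7) = 2. Step 2 — apply |x|_p = p^{-v_p(x)} = 17^{-2} = 1/289.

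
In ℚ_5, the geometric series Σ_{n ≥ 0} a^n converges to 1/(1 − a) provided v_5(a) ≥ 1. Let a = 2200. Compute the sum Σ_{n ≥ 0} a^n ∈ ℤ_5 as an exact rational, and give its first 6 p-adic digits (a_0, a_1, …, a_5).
Σ a^n = 1/(1 − a) = -1/2199;  first 6 digits = (1, 0, 3, 2, 2, 4)

v_5(a) = 2 ≥ 1, so the series converges in ℤ_5 to 1/(1 − a) = 1/(1 − 2200) = -1/2199. Expand this rational in ℤ_5: compute digits iteratively via d_i = x_i mod 5, x_{i+1} = (x_i − d_i)/5. The first 6 digits are (1, 0, 3, 2, 2, 4).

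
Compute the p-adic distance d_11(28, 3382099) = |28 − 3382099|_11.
d_11(28, 3382099) = 1/161051

Step 1 — x − y = 28 − 3382099 = -3382071. Step 2 — v_11(-3382071) = 5 (factor: -3382071 = −(11^5 · 21); the sign does not affect v_p). Step 3 — |x − y|_11 = 11^{-5} = 1/161051.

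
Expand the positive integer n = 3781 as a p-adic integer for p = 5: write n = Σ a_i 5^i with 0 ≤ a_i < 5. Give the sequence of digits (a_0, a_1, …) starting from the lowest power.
(a_0, a_1, …) = (1, 1, 1, 0, 1, 1)

Repeated division by 5 gives the digits low-to-high: 3781 = 1 + 1·5^1 + 1·5^2 + 1·5^4 + 1·5^5. Digit sequence: (1, 1, 1, 0, 1, 1).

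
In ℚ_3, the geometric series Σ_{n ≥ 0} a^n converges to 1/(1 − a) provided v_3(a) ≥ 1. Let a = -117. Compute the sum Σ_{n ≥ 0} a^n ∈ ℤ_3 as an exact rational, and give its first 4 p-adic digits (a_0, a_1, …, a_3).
Σ a^n = 1/(1 − a) = 1/118;  first 4 digits = (1, 0, 2, 1)

v_3(a) = 2 ≥ 1, so the series converges in ℤ_3 to 1/(1 − a) = 1/(1 − (-117)) = 1/118. Expand this rational in ℤ_3: compute digits iteratively via d_i = x_i mod 3, x_{i+1} = (x_i − d_i)/3. The first 4 digits are (1, 0, 2, 1).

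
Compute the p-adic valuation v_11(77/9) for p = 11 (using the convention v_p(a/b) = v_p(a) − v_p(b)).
v_11(77/9) = 1

Factor powers of 11 from the numerator and denominator of the reduced fraction: 77 = 11^1 · 7 and 9 = 11^0 · 9. Apply v_p(a/b) = v_p(a) − v_p(b): v_11(77/9) = 1 − 0 = 1.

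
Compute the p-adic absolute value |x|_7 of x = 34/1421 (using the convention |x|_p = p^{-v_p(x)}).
|34/1421|_7 = 49

Step 1 — compute v_7(x) by factoring powers of 7 out of the numerator and denominator: v_7(34/1421) = -2. Step 2 — apply |x|_p = p^{-v_p(x)} = 7^{2} = 49.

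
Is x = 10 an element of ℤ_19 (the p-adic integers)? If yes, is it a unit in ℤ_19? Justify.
x ∈ ℤ_19^× (unit); v_19(x) = 0

ℤ_19 = {x ∈ ℚ_19 : v_19(x) ≥ 0} and ℤ_19^× = {x ∈ ℤ_19 : v_19(x) = 0}. Here v_19(10) = v_19(num) − v_19(den) = 0; compare against these criteria.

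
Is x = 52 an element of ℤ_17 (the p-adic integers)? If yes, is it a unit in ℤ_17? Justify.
x ∈ ℤ_17^× (unit); v_17(x) = 0

ℤ_17 = {x ∈ ℚ_17 : v_17(x) ≥ 0} and ℤ_17^× = {x ∈ ℤ_17 : v_17(x) = 0}. Here v_17(52) = v_17(num) − v_17(den) = 0; compare against these criteria.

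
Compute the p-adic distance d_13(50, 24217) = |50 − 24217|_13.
d_13(50, 24217) = 1/2197

Step 1 — x − y = 50 − 24217 = -24167. Step 2 — v_13(-24167) = 3 (factor: -24167 = −(13^3 · 11); the sign does not affect v_p). Step 3 — |x − y|_13 = 13^{-3} = 1/2197.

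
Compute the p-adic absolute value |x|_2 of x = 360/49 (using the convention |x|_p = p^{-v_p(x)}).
|360/49|_2 = 1/8

Step 1 — compute v_2(x) by factoring powers of 2 out of the numerator and denominator: v_2(360/49) = 3. Step 2 — apply |x|_p = p^{-v_p(x)} = 2^{-3} = 1/8.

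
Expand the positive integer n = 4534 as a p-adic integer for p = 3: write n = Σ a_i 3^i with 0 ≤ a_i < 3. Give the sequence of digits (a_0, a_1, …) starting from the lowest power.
(a_0, a_1, …) = (1, 2, 2, 2, 1, 0, 0, 2)

Repeated division by 3 gives the digits low-to-high: 4534 = 1 + 2·3^1 + 2·3^2 + 2·3^3 + 1·3^4 + 2·3^7. Digit sequence: (1, 2, 2, 2, 1, 0, 0, 2).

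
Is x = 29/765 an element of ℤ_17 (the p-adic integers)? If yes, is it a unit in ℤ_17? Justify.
x ∉ ℤ_17 (v_17(x) = -1 < 0)

ℤ_17 = {x ∈ ℚ_17 : v_17(x) ≥ 0} and ℤ_17^× = {x ∈ ℤ_17 : v_17(x) = 0}. Here v_17(29/765) = v_17(num) − v_17(den) = -1; compare against these criteria.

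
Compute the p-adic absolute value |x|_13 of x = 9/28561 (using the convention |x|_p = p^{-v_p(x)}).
|9/28561|_13 = 28561

Step 1 — compute v_13(x) by factoring powers of 13 out of the numerator and denominator: v_13(9/28561) = -4. Step 2 — apply |x|_p = p^{-v_p(x)} = 13^{4} = 28561.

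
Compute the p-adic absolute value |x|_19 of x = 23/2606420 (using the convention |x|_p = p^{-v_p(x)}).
|23/2606420|_19 = 130321

Step 1 — compute v_19(x) by factoring powers of 19 out of the numerator and denominator: v_19(23/2606420) = -4. Step 2 — apply |x|_p = p^{-v_p(x)} = 19^{4} = 130321.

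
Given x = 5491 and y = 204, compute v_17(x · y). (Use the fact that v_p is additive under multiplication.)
v_17(1120164) = 3

v_p(x) = 2 (factor: 5491 = 17^2 · 19); v_p(y) = 1 (factor: 204 = 17^1 · 12). Additivity: v_p(xy) = v_p(x) + v_p(y) = 2 + 1 = 3. (Direct check: xy = 1120164 = 17^3 · (228).)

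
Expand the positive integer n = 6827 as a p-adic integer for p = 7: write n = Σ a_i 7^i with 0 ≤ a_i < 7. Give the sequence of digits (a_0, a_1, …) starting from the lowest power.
(a_0, a_1, …) = (2, 2, 6, 5, 2)

Repeated division by 7 gives the digits low-to-high: 6827 = 2 + 2·7^1 + 6·7^2 + 5·7^3 + 2·7^4. Digit sequence: (2, 2, 6, 5, 2).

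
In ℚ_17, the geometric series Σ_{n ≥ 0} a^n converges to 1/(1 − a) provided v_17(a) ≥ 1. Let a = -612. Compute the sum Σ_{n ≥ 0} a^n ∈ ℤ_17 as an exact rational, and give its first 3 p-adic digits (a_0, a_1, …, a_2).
Σ a^n = 1/(1 − a) = 1/613;  first 3 digits = (1, 15, 1)

v_17(a) = 1 ≥ 1, so the series converges in ℤ_17 to 1/(1 − a) = 1/(1 − (-612)) = 1/613. Expand this rational in ℤ_17: compute digits iteratively via d_i = x_i mod 17, x_{i+1} = (x_i − d_i)/17. The first 3 digits are (1, 15, 1).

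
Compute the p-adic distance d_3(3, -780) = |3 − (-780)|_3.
d_3(3, -780) = 1/27

Step 1 — x − y = 3 − (-780) = 783. Step 2 — v_3(783) = 3 (factor: 783 = (3^3 · 29); the sign does not affect v_p). Step 3 — |x − y|_3 = 3^{-3} = 1/27.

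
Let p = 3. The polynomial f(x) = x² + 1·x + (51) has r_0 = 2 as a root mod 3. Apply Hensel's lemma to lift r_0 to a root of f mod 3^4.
r_3 = 5 (mod 81)

Hensel: r_{i+1} = r_i − f(r_i)·(f′(r_i))^{-1} mod 3^{i+2}, f′(x) = 2x + 1. Iterate:
  r_0 = 2 (mod 3)
  r_1 = 5 (mod 9)
  r_2 = 5 (mod 27)
  r_3 = 5 (mod 81)
Final: r = 5 satisfies f(r) ≡ 0 mod 3^4.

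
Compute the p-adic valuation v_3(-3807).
v_3(-3807) = 4

v_3(n) is the largest exponent k such that 3^k divides n. Factor out: -3807 = -3^4 · 47. (Sign doesn't affect v_p.) So v_3(-3807) = 4.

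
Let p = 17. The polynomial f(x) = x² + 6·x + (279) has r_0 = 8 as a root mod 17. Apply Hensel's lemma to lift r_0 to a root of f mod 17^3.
r_2 = 1606 (mod 4913)

Hensel: r_{i+1} = r_i − f(r_i)·(f′(r_i))^{-1} mod 17^{i+2}, f′(x) = 2x + 6. Iterate:
  r_0 = 8 (mod 17)
  r_1 = 161 (mod 289)
  r_2 = 1606 (mod 4913)
Final: r = 1606 satisfies f(r) ≡ 0 mod 17^3.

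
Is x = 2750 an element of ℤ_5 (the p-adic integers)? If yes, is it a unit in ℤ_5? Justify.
x ∈ ℤ_5 but not a unit; v_5(x) = 3 > 0

ℤ_5 = {x ∈ ℚ_5 : v_5(x) ≥ 0} and ℤ_5^× = {x ∈ ℤ_5 : v_5(x) = 0}. Here v_5(2750) = v_5(num) − v_5(den) = 3; compare against these criteria.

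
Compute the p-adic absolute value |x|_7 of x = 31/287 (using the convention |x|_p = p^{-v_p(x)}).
|31/287|_7 = 7

Step 1 — compute v_7(x) by factoring powers of 7 out of the numerator and denominator: v_7(31/287) = -1. Step 2 — apply |x|_p = p^{-v_p(x)} = 7^{1} = 7.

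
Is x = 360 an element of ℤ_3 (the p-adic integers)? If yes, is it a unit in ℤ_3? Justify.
x ∈ ℤ_3 but not a unit; v_3(x) = 2 > 0

ℤ_3 = {x ∈ ℚ_3 : v_3(x) ≥ 0} and ℤ_3^× = {x ∈ ℤ_3 : v_3(x) = 0}. Here v_3(360) = v_3(num) − v_3(den) = 2; compare against these criteria.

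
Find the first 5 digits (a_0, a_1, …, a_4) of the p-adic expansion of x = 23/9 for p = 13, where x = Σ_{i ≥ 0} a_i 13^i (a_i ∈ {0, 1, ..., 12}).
(a_0, …, a_4) = (4, 10, 5, 1, 10)

v_13(23/9) = 0 (numerator and denominator both coprime to 13), so x ∈ ℤ_13^×. Compute digits iteratively via a_i = x_i mod 13, x_{i+1} = (x_i − a_i)/13, with x_0 = x:
  x_0 = 23/9;  a_0 = 4;  x_1 = (x_0 − 4)/13 = -1/9
  x_1 = -1/9;  a_1 = 10;  x_2 = (x_1 − 10)/13 = -7/9
  x_2 = -7/9;  a_2 = 5;  x_3 = (x_2 − 5)/13 = -4/9
  x_3 = -4/9;  a_3 = 1;  x_4 = (x_3 − 1)/13 = -1/9
  x_4 = -1/9;  a_4 = 10;  x_5 = (x_4 − 10)/13 = -7/9
Digits: (4, 10, 5, 1, 10).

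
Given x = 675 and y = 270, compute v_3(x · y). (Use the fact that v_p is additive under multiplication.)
v_3(182250) = 6

v_p(x) = 3 (factor: 675 = 3^3 · 25); v_p(y) = 3 (factor: 270 = 3^3 · 10). Additivity: v_p(xy) = v_p(x) + v_p(y) = 3 + 3 = 6. (Direct check: xy = 182250 = 3^6 · (250).)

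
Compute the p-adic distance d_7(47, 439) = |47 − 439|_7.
d_7(47, 439) = 1/49

Step 1 — x − y = 47 − 439 = -392. Step 2 — v_7(-392) = 2 (factor: -392 = −(7^2 · 8); the sign does not affect v_p). Step 3 — |x − y|_7 = 7^{-2} = 1/49.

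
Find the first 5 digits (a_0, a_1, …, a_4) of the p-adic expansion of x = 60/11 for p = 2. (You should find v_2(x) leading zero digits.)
(a_0, …, a_4) = (0, 0, 1, 0, 1)

v_2(60/11) = 2, so a_0 = ... = a_1 = 0. Factor out: x = 2^2 · u with u = 15/11 a unit in ℤ_2. Expand u iteratively via a_{v+i} = u_i mod 2, u_{i+1} = (u_i − a_{v+i})/2:
  u_0 = 15/11;  a_2 = 1;  u_1 = (u_0 − 1)/2 = 2/11
  u_1 = 2/11;  a_3 = 0;  u_2 = (u_1 − 0)/2 = 1/11
  u_2 = 1/11;  a_4 = 1;  u_3 = (u_2 − 1)/2 = -5/11
Digits: (0, 0, 1, 0, 1).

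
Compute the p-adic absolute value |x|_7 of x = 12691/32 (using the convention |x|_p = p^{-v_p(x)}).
|12691/32|_7 = 1/343

Step 1 — compute v_7(x) by factoring powers of 7 out of the numerator and denominator: v_7(12691/32) = 3. Step 2 — apply |x|_p = p^{-v_p(x)} = 7^{-3} = 1/343.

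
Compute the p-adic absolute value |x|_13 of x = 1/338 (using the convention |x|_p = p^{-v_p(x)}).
|1/338|_13 = 169

Step 1 — compute v_13(x) by factoring powers of 13 out of the numerator and denominator: v_13(1/338) = -2. Step 2 — apply |x|_p = p^{-v_p(x)} = 13^{2} = 169.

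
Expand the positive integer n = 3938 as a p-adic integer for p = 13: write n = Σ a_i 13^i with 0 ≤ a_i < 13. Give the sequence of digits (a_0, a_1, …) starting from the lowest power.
(a_0, a_1, …) = (12, 3, 10, 1)

Repeated division by 13 gives the digits low-to-high: 3938 = 12 + 3·13^1 + 10·13^2 + 1·13^3. Digit sequence: (12, 3, 10, 1).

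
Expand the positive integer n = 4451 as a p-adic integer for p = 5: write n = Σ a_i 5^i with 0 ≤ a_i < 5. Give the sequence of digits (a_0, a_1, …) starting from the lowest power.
(a_0, a_1, …) = (1, 0, 3, 0, 2, 1)

Repeated division by 5 gives the digits low-to-high: 4451 = 1 + 3·5^2 + 2·5^4 + 1·5^5. Digit sequence: (1, 0, 3, 0, 2, 1).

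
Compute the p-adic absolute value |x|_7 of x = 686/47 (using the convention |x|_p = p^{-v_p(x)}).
|686/47|_7 = 1/343

Step 1 — compute v_7(x) by factoring powers of 7 out of the numerator and denominator: v_7(686/47) = 3. Step 2 — apply |x|_p = p^{-v_p(x)} = 7^{-3} = 1/343.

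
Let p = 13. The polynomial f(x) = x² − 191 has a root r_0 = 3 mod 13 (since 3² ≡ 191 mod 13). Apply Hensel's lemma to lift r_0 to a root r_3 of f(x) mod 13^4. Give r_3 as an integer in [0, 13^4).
r_3 = 24820 (mod 28561)

Hensel's recurrence: r_{i+1} = r_i − f(r_i)·(f′(r_i))^{-1} mod 13^{i+2}, with f′(x) = 2x. Iterate:
  r_0 = 3 (mod 13)
  r_1 = 146 (mod 169)
  r_2 = 653 (mod 2197)
  r_3 = 24820 (mod 28561)
Final: r_3 = 24820, and one checks f(r_3) ≡ 0 mod 13^4.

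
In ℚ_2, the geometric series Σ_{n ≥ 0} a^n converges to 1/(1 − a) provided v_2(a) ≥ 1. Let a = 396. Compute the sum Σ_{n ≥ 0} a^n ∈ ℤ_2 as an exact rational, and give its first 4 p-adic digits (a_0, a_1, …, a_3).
Σ a^n = 1/(1 − a) = -1/395;  first 4 digits = (1, 0, 1, 1)

v_2(a) = 2 ≥ 1, so the series converges in ℤ_2 to 1/(1 − a) = 1/(1 − 396) = -1/395. Expand this rational in ℤ_2: compute digits iteratively via d_i = x_i mod 2, x_{i+1} = (x_i − d_i)/2. The first 4 digits are (1, 0, 1, 1).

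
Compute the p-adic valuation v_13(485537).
v_13(485537) = 4

v_13(n) is the largest exponent k such that 13^k divides n. Factor out: 485537 = 13^4 · 17. (Sign doesn't affect v_p.) So v_13(485537) = 4.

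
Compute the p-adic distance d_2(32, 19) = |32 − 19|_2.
d_2(32, 19) = 1

Step 1 — x − y = 32 − 19 = 13. Step 2 — v_2(13) = 0 (factor: 13 = (2^0 · 13); the sign does not affect v_p). Step 3 — |x − y|_2 = 2^{0} = 1.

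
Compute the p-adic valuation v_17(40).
v_17(40) = 0

v_17(n) is the largest exponent k such that 17^k divides n. Factor out: 40 = 17^0 · 40. (Sign doesn't affect v_p.) So v_17(40) = 0.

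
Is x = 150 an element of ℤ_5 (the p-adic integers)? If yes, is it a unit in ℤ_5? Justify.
x ∈ ℤ_5 but not a unit; v_5(x) = 2 > 0

ℤ_5 = {x ∈ ℚ_5 : v_5(x) ≥ 0} and ℤ_5^× = {x ∈ ℤ_5 : v_5(x) = 0}. Here v_5(150) = v_5(num) − v_5(den) = 2; compare against these criteria.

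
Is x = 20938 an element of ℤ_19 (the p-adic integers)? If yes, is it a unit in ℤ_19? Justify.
x ∈ ℤ_19 but not a unit; v_19(x) = 2 > 0

ℤ_19 = {x ∈ ℚ_19 : v_19(x) ≥ 0} and ℤ_19^× = {x ∈ ℤ_19 : v_19(x) = 0}. Here v_19(20938) = v_19(num) − v_19(den) = 2; compare against these criteria.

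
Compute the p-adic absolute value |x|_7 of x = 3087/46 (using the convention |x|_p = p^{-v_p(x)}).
|3087/46|_7 = 1/343

Step 1 — compute v_7(x) by factoring powers of 7 out of the numerator and denominator: v_7(3087/46) = 3. Step 2 — apply |x|_p = p^{-v_p(x)} = 7^{-3} = 1/343.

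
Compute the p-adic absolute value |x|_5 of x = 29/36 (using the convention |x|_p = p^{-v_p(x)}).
|29/36|_5 = 1

Step 1 — compute v_5(x) by factoring powers of 5 out of the numerator and denominator: v_5(29/36) = 0. Step 2 — apply |x|_p = p^{-v_p(x)} = 5^{0} = 1.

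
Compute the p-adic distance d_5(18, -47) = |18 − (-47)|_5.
d_5(18, -47) = 1/5

Step 1 — x − y = 18 − (-47) = 65. Step 2 — v_5(65) = 1 (factor: 65 = (5^1 · 13); the sign does not affect v_p). Step 3 — |x − y|_5 = 5^{-1} = 1/5.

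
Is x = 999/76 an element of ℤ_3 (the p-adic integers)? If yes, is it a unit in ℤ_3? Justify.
x ∈ ℤ_3 but not a unit; v_3(x) = 3 > 0

ℤ_3 = {x ∈ ℚ_3 : v_3(x) ≥ 0} and ℤ_3^× = {x ∈ ℤ_3 : v_3(x) = 0}. Here v_3(999/76) = v_3(num) − v_3(den) = 3; compare against these criteria.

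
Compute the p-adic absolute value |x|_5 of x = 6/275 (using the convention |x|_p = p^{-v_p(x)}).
|6/275|_5 = 25

Step 1 — compute v_5(x) by factoring powers of 5 out of the numerator and denominator: v_5(6/275) = -2. Step 2 — apply |x|_p = p^{-v_p(x)} = 5^{2} = 25.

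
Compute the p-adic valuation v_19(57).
v_19(57) = 1

v_19(n) is the largest exponent k such that 19^k divides n. Factor out: 57 = 19^1 · 3. (Sign doesn't affect v_p.) So v_19(57) = 1.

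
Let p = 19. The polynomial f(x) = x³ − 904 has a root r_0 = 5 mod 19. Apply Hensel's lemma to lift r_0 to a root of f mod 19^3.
r_2 = 2475 (mod 6859)

Hensel: r_{i+1} = r_i − f(r_i)/f′(r_i) mod 19^{i+2}, where f′(x) = 3x². Iterate:
  r_0 = 5 (mod 19)
  r_1 = 309 (mod 361)
  r_2 = 2475 (mod 6859)
Final: r = 2475 with f(r) ≡ 0 mod 19^3.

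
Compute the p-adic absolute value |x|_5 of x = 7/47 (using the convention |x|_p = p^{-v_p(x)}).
|7/47|_5 = 1

Step 1 — compute v_5(x) by factoring powers of 5 out of the numerator and denominator: v_5(7/47) = 0. Step 2 — apply |x|_p = p^{-v_p(x)} = 5^{0} = 1.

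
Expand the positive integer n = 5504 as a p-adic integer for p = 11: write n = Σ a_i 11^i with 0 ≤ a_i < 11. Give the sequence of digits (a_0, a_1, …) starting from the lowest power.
(a_0, a_1, …) = (4, 5, 1, 4)

Repeated division by 11 gives the digits low-to-high: 5504 = 4 + 5·11^1 + 1·11^2 + 4·11^3. Digit sequence: (4, 5, 1, 4).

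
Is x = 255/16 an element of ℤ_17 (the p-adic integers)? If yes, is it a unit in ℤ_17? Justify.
x ∈ ℤ_17 but not a unit; v_17(x) = 1 > 0

ℤ_17 = {x ∈ ℚ_17 : v_17(x) ≥ 0} and ℤ_17^× = {x ∈ ℤ_17 : v_17(x) = 0}. Here v_17(255/16) = v_17(num) − v_17(den) = 1; compare against these criteria.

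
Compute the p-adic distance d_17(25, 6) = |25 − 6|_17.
d_17(25, 6) = 1

Step 1 — x − y = 25 − 6 = 19. Step 2 — v_17(19) = 0 (factor: 19 = (17^0 · 19); the sign does not affect v_p). Step 3 — |x − y|_17 = 17^{0} = 1.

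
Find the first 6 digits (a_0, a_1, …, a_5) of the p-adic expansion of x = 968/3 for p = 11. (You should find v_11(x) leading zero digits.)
(a_0, …, a_5) = (0, 0, 10, 3, 7, 3)

v_11(968/3) = 2, so a_0 = ... = a_1 = 0. Factor out: x = 11^2 · u with u = 8/3 a unit in ℤ_11. Expand u iteratively via a_{v+i} = u_i mod 11, u_{i+1} = (u_i − a_{v+i})/11:
  u_0 = 8/3;  a_2 = 10;  u_1 = (u_0 − 10)/11 = -2/3
  u_1 = -2/3;  a_3 = 3;  u_2 = (u_1 − 3)/11 = -1/3
  u_2 = -1/3;  a_4 = 7;  u_3 = (u_2 − 7)/11 = -2/3
  u_3 = -2/3;  a_5 = 3;  u_4 = (u_3 − 3)/11 = -1/3
Digits: (0, 0, 10, 3, 7, 3).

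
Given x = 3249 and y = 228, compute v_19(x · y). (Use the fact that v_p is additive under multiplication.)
v_19(740772) = 3

v_p(x) = 2 (factor: 3249 = 19^2 · 9); v_p(y) = 1 (factor: 228 = 19^1 · 12). Additivity: v_p(xy) = v_p(x) + v_p(y) = 2 + 1 = 3. (Direct check: xy = 740772 = 19^3 · (108).)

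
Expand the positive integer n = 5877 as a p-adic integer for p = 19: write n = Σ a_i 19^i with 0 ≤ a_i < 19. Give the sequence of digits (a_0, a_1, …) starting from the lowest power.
(a_0, a_1, …) = (6, 5, 16)

Repeated division by 19 gives the digits low-to-high: 5877 = 6 + 5·19^1 + 16·19^2. Digit sequence: (6, 5, 16).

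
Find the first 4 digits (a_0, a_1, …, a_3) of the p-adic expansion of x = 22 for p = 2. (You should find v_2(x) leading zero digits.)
(a_0, …, a_3) = (0, 1, 1, 0)

v_2(22) = 1, so a_0 = ... = a_0 = 0. Factor out: x = 2^1 · u with u = 11 a unit in ℤ_2. Expand u iteratively via a_{v+i} = u_i mod 2, u_{i+1} = (u_i − a_{v+i})/2:
  u_0 = 11;  a_1 = 1;  u_1 = (u_0 − 1)/2 = 5
  u_1 = 5;  a_2 = 1;  u_2 = (u_1 − 1)/2 = 2
  u_2 = 2;  a_3 = 0;  u_3 = (u_2 − 0)/2 = 1
Digits: (0, 1, 1, 0).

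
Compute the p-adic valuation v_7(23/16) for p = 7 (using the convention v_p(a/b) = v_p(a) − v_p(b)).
v_7(23/16) = 0

Factor powers of 7 from the numerator and denominator of the reduced fraction: 23 = 7^0 · 23 and 16 = 7^0 · 16. Apply v_p(a/b) = v_p(a) − v_p(b): v_7(23/16) = 0 − 0 = 0.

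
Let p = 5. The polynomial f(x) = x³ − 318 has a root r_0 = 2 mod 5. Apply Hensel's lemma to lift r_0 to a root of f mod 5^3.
r_2 = 57 (mod 125)

Hensel: r_{i+1} = r_i − f(r_i)/f′(r_i) mod 5^{i+2}, where f′(x) = 3x². Iterate:
  r_0 = 2 (mod 5)
  r_1 = 7 (mod 25)
  r_2 = 57 (mod 125)
Final: r = 57 with f(r) ≡ 0 mod 5^3.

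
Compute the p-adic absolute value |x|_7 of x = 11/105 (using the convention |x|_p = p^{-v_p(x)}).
|11/105|_7 = 7

Step 1 — compute v_7(x) by factoring powers of 7 out of the numerator and denominator: v_7(11/105) = -1. Step 2 — apply |x|_p = p^{-v_p(x)} = 7^{1} = 7.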